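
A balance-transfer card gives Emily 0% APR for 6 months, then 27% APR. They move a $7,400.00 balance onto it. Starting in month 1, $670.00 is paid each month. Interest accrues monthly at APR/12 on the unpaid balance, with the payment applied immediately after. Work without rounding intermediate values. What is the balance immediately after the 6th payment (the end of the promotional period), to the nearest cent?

$3,380.00

Promo months 1–6 at r₀ = 0%/12 = 0; months 7+ at r₁ = 27%/12 = 0.0225.
After month 6 (no interest yet): B = $7,400.00 − 6·$670.00 = $3,380.00.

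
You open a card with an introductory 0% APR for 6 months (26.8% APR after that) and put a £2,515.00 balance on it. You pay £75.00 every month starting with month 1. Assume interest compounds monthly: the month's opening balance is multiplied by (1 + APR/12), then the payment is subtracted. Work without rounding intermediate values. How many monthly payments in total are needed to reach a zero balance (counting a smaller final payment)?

50 months

Promo months 1–6 at r₀ = 0%/12 = 0; months 7+ at r₁ = 26.8%/12 = 0.0223333.
After month 6 (no interest yet): B = £2,515.00 − 6·£75.00 = £2,065.00.
Then at r₁ with £75.00/mo: n₂ = −ln(1 − r₁·B/P)/ln(1+r₁) ≈ 43.20 → 44 more payments.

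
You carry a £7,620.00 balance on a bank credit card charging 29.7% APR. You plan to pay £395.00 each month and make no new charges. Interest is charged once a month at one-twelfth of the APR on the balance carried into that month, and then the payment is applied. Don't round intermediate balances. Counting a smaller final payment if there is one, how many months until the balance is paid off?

Monthly rate r = 29.7%/12 = 2.475% = 0.02475.
Recurrence: B ← B·(1+r) − £395.00.
Month 1: interest £188.59; balance after payment £7,413.60.
Month 2: interest £183.49; balance after payment £7,202.08.
Closed form: n = −ln(1 − rB₀/P)/ln(1+r) = −ln(0.52254)/ln(1.02475) ≈ 26.547, so the balance reaches zero during payment 27.

27 months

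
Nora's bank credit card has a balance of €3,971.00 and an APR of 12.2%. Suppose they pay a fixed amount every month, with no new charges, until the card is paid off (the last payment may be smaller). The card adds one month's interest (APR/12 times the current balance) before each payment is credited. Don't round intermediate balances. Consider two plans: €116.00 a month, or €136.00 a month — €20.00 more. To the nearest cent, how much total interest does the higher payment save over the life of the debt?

€170.34

Monthly rate r = 12.2%/12 = 1.01667% = 0.0101667.
At €116.00/mo: n = ⌈−ln(1 − rB₀/P)/ln(1+r)⌉ = 43 payments (last €33.58); total interest = total paid − €3,971.00 = €934.58.
At €136.00/mo: 35 payments (last €111.24); total interest €764.24.
Interest saved = €934.58 − €764.24 = €170.34.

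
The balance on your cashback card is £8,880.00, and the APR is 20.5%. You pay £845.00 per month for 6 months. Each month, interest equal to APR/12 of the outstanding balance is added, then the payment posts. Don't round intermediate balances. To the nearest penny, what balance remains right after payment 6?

£4,538.44

Monthly rate r = 20.5%/12 = 1.70833% = 0.0170833.
Each month: B ← B·(1+r) − £845.00.
Month 1: interest £151.70; balance after payment £8,186.70.
Month 2: interest £139.86; balance after payment £7,481.56.
Month 3: interest £127.81; balance after payment £6,764.37.
Month 4: interest £115.56; balance after payment £6,034.92.
Month 5: interest £103.10; balance after payment £5,293.02.
Month 6: interest £90.42; balance after payment £4,538.44.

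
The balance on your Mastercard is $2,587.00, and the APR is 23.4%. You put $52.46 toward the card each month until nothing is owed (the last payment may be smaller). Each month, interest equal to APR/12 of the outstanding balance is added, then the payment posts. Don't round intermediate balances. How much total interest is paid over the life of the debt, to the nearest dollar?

$6,269

Monthly rate r = 23.4%/12 = 1.95% = 0.0195.
Payoff takes n = ⌈−ln(1 − rB₀/P)/ln(1+r)⌉ = ⌈168.813⌉ = 169 payments; the last is $42.75.
Total paid = 168·$52.46 + $42.75 = $8,856.03.
Total interest = total paid − principal = $8,856.03 − $2,587.00 = $6,269.03.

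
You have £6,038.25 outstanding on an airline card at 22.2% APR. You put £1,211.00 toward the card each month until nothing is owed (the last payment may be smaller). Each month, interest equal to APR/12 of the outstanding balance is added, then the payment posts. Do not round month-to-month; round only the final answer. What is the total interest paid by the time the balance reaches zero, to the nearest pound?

£358

Monthly rate r = 22.2%/12 = 1.85% = 0.0185.
Payoff takes n = ⌈−ln(1 − rB₀/P)/ln(1+r)⌉ = ⌈5.280⌉ = 6 payments; the last is £340.81.
Total paid = 5·£1,211.00 + £340.81 = £6,395.81.
Total interest = total paid − principal = £6,395.81 − £6,038.25 = £357.56.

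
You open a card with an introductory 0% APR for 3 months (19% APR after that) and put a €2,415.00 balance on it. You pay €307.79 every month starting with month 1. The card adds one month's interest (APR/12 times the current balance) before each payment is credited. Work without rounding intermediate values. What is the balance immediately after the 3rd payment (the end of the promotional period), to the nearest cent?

Promo months 1–3 at r₀ = 0%/12 = 0; months 4+ at r₁ = 19%/12 = 0.0158333.
After month 3 (no interest yet): B = €2,415.00 − 3·€307.79 = €1,491.63.

€1,491.63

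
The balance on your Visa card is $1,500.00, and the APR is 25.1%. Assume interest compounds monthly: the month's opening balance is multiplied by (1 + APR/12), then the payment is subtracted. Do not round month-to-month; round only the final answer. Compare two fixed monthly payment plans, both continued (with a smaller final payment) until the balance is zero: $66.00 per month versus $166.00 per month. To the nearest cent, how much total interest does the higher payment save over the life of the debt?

$376.66

Monthly rate r = 25.1%/12 = 2.09167% = 0.0209167.
At $66.00/mo: n = ⌈−ln(1 − rB₀/P)/ln(1+r)⌉ = 32 payments (last $10.77); total interest = total paid − $1,500.00 = $556.77.
At $166.00/mo: 11 payments (last $20.11); total interest $180.11.
Interest saved = $556.77 − $180.11 = $376.66.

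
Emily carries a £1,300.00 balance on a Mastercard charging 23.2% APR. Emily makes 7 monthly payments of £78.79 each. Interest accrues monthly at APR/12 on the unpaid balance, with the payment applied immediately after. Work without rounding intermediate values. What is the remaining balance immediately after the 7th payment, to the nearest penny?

£901.90

Monthly rate r = 23.2%/12 = 1.93333% = 0.0193333.
Each month: B ← B·(1+r) − £78.79.
Month 1: interest £25.13; balance after payment £1,246.34.
Month 2: interest £24.10; balance after payment £1,191.65.
Month 3: interest £23.04; balance after payment £1,135.90.
Month 4: interest £21.96; balance after payment £1,079.07.
Month 5: interest £20.86; balance after payment £1,021.14.
Month 6: interest £19.74; balance after payment £962.09.
Month 7: interest £18.60; balance after payment £901.90.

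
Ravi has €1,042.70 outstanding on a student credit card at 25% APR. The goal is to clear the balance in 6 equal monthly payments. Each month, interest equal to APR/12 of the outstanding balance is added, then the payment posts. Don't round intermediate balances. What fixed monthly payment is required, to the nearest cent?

€186.67

Monthly rate r = 25%/12 = 2.08333% = 0.0208333.
Level-payment amortization: P = B₀·r / (1 − (1+r)^(−n)) = 1042.70·0.0208333 / (1 − 1.02083^(−6)).
Denominator 1 − (1+r)^(−6) = 0.116368999.
P = 21.7229 / 0.116368999 ≈ 186.67.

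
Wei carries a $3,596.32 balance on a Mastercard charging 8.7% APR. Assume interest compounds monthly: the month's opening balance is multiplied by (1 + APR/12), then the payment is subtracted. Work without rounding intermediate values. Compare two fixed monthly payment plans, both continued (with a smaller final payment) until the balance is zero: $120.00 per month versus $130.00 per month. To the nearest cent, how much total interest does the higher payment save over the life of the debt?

$41.13

Monthly rate r = 8.7%/12 = 0.725% = 0.00725.
At $120.00/mo: n = ⌈−ln(1 − rB₀/P)/ln(1+r)⌉ = 34 payments (last $109.51); total interest = total paid − $3,596.32 = $473.19.
At $130.00/mo: 31 payments (last $128.38); total interest $432.06.
Interest saved = $473.19 − $432.06 = $41.13.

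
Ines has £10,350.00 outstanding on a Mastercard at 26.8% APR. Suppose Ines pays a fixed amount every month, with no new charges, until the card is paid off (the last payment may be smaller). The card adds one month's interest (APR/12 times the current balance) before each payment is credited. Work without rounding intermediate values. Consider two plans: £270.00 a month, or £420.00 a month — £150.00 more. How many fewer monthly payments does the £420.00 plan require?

Monthly rate r = 26.8%/12 = 2.23333% = 0.0223333.
At £270.00/mo: n = ⌈−ln(1 − rB₀/P)/ln(1+r)⌉ = 88 payments (last £209.47); total interest = total paid − £10,350.00 = £13,349.47.
At £420.00/mo: 37 payments (last £79.59); total interest £4,849.59.
Payments saved = 88 − 37 = 51.

51 fewer payments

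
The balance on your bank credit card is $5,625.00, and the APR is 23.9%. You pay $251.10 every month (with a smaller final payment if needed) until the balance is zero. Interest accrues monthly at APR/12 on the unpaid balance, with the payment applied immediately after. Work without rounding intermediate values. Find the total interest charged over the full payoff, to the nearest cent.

$1,898.61

Monthly rate r = 23.9%/12 = 1.99167% = 0.0199167.
Payoff takes n = ⌈−ln(1 − rB₀/P)/ln(1+r)⌉ = ⌈29.962⌉ = 30 payments; the last is $241.71.
Total paid = 29·$251.10 + $241.71 = $7,523.61.
Total interest = total paid − principal = $7,523.61 − $5,625.00 = $1,898.61.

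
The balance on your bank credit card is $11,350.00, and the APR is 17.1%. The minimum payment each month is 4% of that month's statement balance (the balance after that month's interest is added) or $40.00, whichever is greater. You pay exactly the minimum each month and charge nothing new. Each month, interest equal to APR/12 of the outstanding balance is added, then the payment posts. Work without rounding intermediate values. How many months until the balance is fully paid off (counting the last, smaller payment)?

Monthly rate r = 17.1%/12 = 1.425% = 0.01425.
While 4% of the post-interest balance exceeds $40.00, each month B ← (B·(1+r))·(1 − 0.04), i.e. B shrinks by the factor (1+r)·0.96 = 0.97368.
This holds for months 1–92. Entering month 93 the balance is $975.64; 4% of the post-interest balance is now below $40.00, so the flat $40.00 minimum applies from here.
From month 93 a fixed $40.00 at rate r clears $975.64 in 31 more payments. Total: 92 + 31 = 123 months.

123 months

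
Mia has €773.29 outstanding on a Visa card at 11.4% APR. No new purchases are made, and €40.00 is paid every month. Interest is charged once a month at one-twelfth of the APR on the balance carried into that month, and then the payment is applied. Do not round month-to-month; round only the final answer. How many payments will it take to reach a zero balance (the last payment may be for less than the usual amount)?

22 payments

Monthly rate r = 11.4%/12 = 0.95% = 0.0095.
Recurrence: B ← B·(1+r) − €40.00.
Month 1: interest €7.35; balance after payment €740.64.
Month 2: interest €7.04; balance after payment €707.67.
Closed form: n = −ln(1 − rB₀/P)/ln(1+r) = −ln(0.81634)/ln(1.0095) ≈ 21.461, so the balance reaches zero during payment 22.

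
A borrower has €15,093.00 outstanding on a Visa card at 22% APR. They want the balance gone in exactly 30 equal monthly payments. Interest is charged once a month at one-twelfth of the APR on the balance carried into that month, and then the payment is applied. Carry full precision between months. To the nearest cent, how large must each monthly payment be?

Monthly rate r = 22%/12 = 1.83333% = 0.0183333.
Level-payment amortization: P = B₀·r / (1 − (1+r)^(−n)) = 15093.00·0.0183333 / (1 − 1.01833^(−30)).
Denominator 1 − (1+r)^(−30) = 0.420169302.
P = 276.705 / 0.420169302 ≈ 658.56.

€658.56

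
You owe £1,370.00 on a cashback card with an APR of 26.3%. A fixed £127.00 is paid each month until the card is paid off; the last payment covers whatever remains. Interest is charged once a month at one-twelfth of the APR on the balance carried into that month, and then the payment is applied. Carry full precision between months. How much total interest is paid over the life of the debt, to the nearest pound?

£210

Monthly rate r = 26.3%/12 = 2.19167% = 0.0219167.
Payoff takes n = ⌈−ln(1 − rB₀/P)/ln(1+r)⌉ = ⌈12.442⌉ = 13 payments; the last is £56.48.
Total paid = 12·£127.00 + £56.48 = £1,580.48.
Total interest = total paid − principal = £1,580.48 − £1,370.00 = £210.48.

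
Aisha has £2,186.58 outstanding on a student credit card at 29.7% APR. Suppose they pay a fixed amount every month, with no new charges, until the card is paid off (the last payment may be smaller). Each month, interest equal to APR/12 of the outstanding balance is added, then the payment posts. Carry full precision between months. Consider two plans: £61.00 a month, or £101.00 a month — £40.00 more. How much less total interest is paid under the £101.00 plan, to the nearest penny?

Monthly rate r = 29.7%/12 = 2.475% = 0.02475.
At £61.00/mo: n = ⌈−ln(1 − rB₀/P)/ln(1+r)⌉ = 90 payments (last £15.14); total interest = total paid − £2,186.58 = £3,257.56.
At £101.00/mo: 32 payments (last £39.85); total interest £984.27.
Interest saved = £3,257.56 − £984.27 = £2,273.29.

£2,273.29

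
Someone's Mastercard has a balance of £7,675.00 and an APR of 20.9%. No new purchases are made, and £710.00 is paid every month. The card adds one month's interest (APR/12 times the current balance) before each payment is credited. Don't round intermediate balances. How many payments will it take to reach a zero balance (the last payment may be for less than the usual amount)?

Monthly rate r = 20.9%/12 = 1.74167% = 0.0174167.
Recurrence: B ← B·(1+r) − £710.00.
Month 1: interest £133.67; balance after payment £7,098.67.
Month 2: interest £123.64; balance after payment £6,512.31.
Closed form: n = −ln(1 − rB₀/P)/ln(1+r) = −ln(0.81173)/ln(1.01742) ≈ 12.080, so the balance reaches zero during payment 13.

13 payments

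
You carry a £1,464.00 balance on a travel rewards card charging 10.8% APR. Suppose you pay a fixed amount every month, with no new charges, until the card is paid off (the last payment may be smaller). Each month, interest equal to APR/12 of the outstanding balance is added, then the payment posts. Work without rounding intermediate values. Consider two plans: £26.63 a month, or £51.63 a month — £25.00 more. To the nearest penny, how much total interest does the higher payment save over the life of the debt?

£331.44

Monthly rate r = 10.8%/12 = 0.9% = 0.009.
At £26.63/mo: n = ⌈−ln(1 − rB₀/P)/ln(1+r)⌉ = 77 payments (last £5.43); total interest = total paid − £1,464.00 = £565.31.
At £51.63/mo: 33 payments (last £45.71); total interest £233.87.
Interest saved = £565.31 − £233.87 = £331.44.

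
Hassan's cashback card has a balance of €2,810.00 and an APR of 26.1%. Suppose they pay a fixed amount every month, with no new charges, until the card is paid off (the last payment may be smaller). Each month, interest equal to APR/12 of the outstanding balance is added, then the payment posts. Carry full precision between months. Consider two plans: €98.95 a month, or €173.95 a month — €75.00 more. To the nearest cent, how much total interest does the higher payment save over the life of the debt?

Monthly rate r = 26.1%/12 = 2.175% = 0.02175.
At €98.95/mo: n = ⌈−ln(1 − rB₀/P)/ln(1+r)⌉ = 45 payments (last €67.85); total interest = total paid − €2,810.00 = €1,611.65.
At €173.95/mo: 21 payments (last €20.62); total interest €689.62.
Interest saved = €1,611.65 − €689.62 = €922.03.

€922.03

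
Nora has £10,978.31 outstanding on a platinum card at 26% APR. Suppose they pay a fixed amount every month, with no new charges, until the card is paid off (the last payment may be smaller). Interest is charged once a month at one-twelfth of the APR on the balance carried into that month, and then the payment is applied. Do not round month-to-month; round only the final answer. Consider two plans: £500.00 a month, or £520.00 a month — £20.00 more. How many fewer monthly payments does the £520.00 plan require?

Monthly rate r = 26%/12 = 2.16667% = 0.0216667.
At £500.00/mo: n = ⌈−ln(1 − rB₀/P)/ln(1+r)⌉ = 31 payments (last £63.19); total interest = total paid − £10,978.31 = £4,084.88.
At £520.00/mo: 29 payments (last £274.29); total interest £3,855.98.
Payments saved = 31 − 29 = 2.

2 fewer payments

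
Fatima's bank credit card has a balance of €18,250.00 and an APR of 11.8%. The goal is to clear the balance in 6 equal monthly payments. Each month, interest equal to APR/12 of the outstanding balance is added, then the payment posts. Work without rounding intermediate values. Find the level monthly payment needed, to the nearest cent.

€3,147.20

Monthly rate r = 11.8%/12 = 0.983333% = 0.00983333.
Level-payment amortization: P = B₀·r / (1 − (1+r)^(−n)) = 18250.00·0.00983333 / (1 − 1.00983^(−6)).
Denominator 1 − (1+r)^(−6) = 0.0570215078.
P = 179.458 / 0.0570215078 ≈ 3147.20.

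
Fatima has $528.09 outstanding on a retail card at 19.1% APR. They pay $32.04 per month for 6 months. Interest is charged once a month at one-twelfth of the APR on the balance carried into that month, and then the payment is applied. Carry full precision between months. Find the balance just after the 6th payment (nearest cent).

Monthly rate r = 19.1%/12 = 1.59167% = 0.0159167.
Each month: B ← B·(1+r) − $32.04.
Month 1: interest $8.41; balance after payment $504.46.
Month 2: interest $8.03; balance after payment $480.44.
Month 3: interest $7.65; balance after payment $456.05.
Month 4: interest $7.26; balance after payment $431.27.
Month 5: interest $6.86; balance after payment $406.09.
Month 6: interest $6.46; balance after payment $380.52.

$380.52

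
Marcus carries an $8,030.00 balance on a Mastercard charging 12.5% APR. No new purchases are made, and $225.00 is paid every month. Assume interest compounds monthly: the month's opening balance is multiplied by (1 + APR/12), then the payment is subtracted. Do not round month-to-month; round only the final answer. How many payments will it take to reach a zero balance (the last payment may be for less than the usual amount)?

Monthly rate r = 12.5%/12 = 1.04167% = 0.0104167.
Recurrence: B ← B·(1+r) − $225.00.
Month 1: interest $83.65; balance after payment $7,888.65.
Month 2: interest $82.17; balance after payment $7,745.82.
Closed form: n = −ln(1 − rB₀/P)/ln(1+r) = −ln(0.62824)/ln(1.01042) ≈ 44.856, so the balance reaches zero during payment 45.

45 payments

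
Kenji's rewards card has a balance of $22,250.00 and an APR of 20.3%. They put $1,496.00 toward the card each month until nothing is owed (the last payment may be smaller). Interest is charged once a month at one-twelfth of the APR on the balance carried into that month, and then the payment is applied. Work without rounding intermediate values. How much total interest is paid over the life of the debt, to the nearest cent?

$3,598.46

Monthly rate r = 20.3%/12 = 1.69167% = 0.0169167.
Payoff takes n = ⌈−ln(1 − rB₀/P)/ln(1+r)⌉ = ⌈17.277⌉ = 18 payments; the last is $416.46.
Total paid = 17·$1,496.00 + $416.46 = $25,848.46.
Total interest = total paid − principal = $25,848.46 − $22,250.00 = $3,598.46.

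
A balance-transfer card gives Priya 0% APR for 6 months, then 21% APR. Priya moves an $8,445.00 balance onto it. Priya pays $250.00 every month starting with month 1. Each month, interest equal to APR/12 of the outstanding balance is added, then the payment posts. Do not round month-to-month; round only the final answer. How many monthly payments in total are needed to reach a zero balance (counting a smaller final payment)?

Promo months 1–6 at r₀ = 0%/12 = 0; months 7+ at r₁ = 21%/12 = 0.0175.
After month 6 (no interest yet): B = $8,445.00 − 6·$250.00 = $6,945.00.
Then at r₁ with $250.00/mo: n₂ = −ln(1 − r₁·B/P)/ln(1+r₁) ≈ 38.38 → 39 more payments.

45 payments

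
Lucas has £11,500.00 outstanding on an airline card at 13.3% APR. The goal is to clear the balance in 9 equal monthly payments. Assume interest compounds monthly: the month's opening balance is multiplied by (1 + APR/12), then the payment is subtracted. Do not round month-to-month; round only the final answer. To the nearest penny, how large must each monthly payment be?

£1,349.63

Monthly rate r = 13.3%/12 = 1.10833% = 0.0110833.
Level-payment amortization: P = B₀·r / (1 − (1+r)^(−n)) = 11500.00·0.0110833 / (1 − 1.01108^(−9)).
Denominator 1 − (1+r)^(−9) = 0.094439572.
P = 127.458 / 0.094439572 ≈ 1349.63.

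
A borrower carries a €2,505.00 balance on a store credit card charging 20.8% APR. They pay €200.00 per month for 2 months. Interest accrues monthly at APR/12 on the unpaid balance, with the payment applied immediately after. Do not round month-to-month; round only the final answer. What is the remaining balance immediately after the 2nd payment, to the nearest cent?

€2,189.13

Monthly rate r = 20.8%/12 = 1.73333% = 0.0173333.
Each month: B ← B·(1+r) − €200.00.
Month 1: interest €43.42; balance after payment €2,348.42.
Month 2: interest €40.71; balance after payment €2,189.13.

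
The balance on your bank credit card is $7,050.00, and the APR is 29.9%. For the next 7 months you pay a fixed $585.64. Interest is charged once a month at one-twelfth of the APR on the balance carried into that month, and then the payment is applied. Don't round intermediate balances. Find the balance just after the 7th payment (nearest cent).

$3,956.50

Monthly rate r = 29.9%/12 = 2.49167% = 0.0249167.
Each month: B ← B·(1+r) − $585.64.
Month 1: interest $175.66; balance after payment $6,640.02.
Month 2: interest $165.45; balance after payment $6,219.83.
Month 3: interest $154.98; balance after payment $5,789.17.
Month 4: interest $144.25; balance after payment $5,347.77.
Month 5: interest $133.25; balance after payment $4,895.38.
Month 6: interest $121.98; balance after payment $4,431.72.
Month 7: interest $110.42; balance after payment $3,956.50.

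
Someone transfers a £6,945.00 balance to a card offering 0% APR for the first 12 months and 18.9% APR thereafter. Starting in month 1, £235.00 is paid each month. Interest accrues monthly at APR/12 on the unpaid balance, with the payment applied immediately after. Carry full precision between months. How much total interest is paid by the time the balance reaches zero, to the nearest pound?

Promo months 1–12 at r₀ = 0%/12 = 0; months 13+ at r₁ = 18.9%/12 = 0.01575.
After month 12 (no interest yet): B = £6,945.00 − 12·£235.00 = £4,125.00.
Then at r₁ with £235.00/mo: n₂ = −ln(1 − r₁·B/P)/ln(1+r₁) ≈ 20.71 → 21 more payments.
Total paid = 32·£235.00 + £166.67 = £7,686.67; interest = £7,686.67 − £6,945.00 = £741.67.

£742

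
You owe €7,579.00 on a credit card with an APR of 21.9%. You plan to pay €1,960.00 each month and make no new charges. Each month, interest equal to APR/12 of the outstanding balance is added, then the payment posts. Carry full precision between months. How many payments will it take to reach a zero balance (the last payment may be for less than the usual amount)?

5 payments

Monthly rate r = 21.9%/12 = 1.825% = 0.01825.
Recurrence: B ← B·(1+r) − €1,960.00.
Month 1: interest €138.32; balance after payment €5,757.32.
Month 2: interest €105.07; balance after payment €3,902.39.
Month 3: interest €71.22; balance after payment €2,013.61.
Month 4: interest €36.75; balance after payment €90.35.
Month 5: interest €1.65; balance after payment €0.00.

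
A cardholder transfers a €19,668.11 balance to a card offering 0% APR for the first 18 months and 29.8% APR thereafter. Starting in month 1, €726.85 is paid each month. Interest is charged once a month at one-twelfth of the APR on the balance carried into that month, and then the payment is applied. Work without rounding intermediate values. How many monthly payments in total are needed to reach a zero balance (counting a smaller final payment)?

Promo months 1–18 at r₀ = 0%/12 = 0; months 19+ at r₁ = 29.8%/12 = 0.0248333.
After month 18 (no interest yet): B = €19,668.11 − 18·€726.85 = €6,584.81.
Then at r₁ with €726.85/mo: n₂ = −ln(1 − r₁·B/P)/ln(1+r₁) ≈ 10.39 → 11 more payments.

29 months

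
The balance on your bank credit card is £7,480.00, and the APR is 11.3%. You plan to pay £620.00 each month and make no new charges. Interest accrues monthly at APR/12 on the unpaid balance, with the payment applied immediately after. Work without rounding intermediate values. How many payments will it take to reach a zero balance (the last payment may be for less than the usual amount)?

Monthly rate r = 11.3%/12 = 0.941667% = 0.00941667.
Recurrence: B ← B·(1+r) − £620.00.
Month 1: interest £70.44; balance after payment £6,930.44.
Month 2: interest £65.26; balance after payment £6,375.70.
Closed form: n = −ln(1 − rB₀/P)/ln(1+r) = −ln(0.88639)/ln(1.00942) ≈ 12.867, so the balance reaches zero during payment 13.

13 payments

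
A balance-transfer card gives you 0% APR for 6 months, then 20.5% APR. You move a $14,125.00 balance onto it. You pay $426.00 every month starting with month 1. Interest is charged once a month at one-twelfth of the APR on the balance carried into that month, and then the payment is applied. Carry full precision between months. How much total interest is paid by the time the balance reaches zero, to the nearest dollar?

Promo months 1–6 at r₀ = 0%/12 = 0; months 7+ at r₁ = 20.5%/12 = 0.0170833.
After month 6 (no interest yet): B = $14,125.00 − 6·$426.00 = $11,569.00.
Then at r₁ with $426.00/mo: n₂ = −ln(1 − r₁·B/P)/ln(1+r₁) ≈ 36.81 → 37 more payments.
Total paid = 42·$426.00 + $345.03 = $18,237.03; interest = $18,237.03 − $14,125.00 = $4,112.03.

$4,112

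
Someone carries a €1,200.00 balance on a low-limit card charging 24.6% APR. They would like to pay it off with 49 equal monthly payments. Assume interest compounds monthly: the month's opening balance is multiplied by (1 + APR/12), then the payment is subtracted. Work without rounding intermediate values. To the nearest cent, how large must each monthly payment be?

Monthly rate r = 24.6%/12 = 2.05% = 0.0205.
Level-payment amortization: P = B₀·r / (1 − (1+r)^(−n)) = 1200.00·0.0205 / (1 − 1.0205^(−49)).
Denominator 1 − (1+r)^(−49) = 0.630033368.
P = 24.6 / 0.630033368 ≈ 39.05.

€39.05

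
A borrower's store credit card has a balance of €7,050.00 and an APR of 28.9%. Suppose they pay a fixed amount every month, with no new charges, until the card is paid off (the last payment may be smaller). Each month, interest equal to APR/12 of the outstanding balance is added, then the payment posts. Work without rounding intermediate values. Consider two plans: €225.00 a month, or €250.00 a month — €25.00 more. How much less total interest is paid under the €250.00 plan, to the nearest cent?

€1,340.42

Monthly rate r = 28.9%/12 = 2.40833% = 0.0240833.
At €225.00/mo: n = ⌈−ln(1 − rB₀/P)/ln(1+r)⌉ = 60 payments (last €7.98); total interest = total paid − €7,050.00 = €6,232.98.
At €250.00/mo: 48 payments (last €192.56); total interest €4,892.56.
Interest saved = €6,232.98 − €4,892.56 = €1,340.42.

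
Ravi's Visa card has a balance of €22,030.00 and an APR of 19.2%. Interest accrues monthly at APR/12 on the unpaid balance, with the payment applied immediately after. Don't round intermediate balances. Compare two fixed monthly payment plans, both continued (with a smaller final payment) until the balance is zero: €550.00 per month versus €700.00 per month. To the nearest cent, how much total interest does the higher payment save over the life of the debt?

Monthly rate r = 19.2%/12 = 1.6% = 0.016.
At €550.00/mo: n = ⌈−ln(1 − rB₀/P)/ln(1+r)⌉ = 65 payments (last €284.66); total interest = total paid − €22,030.00 = €13,454.66.
At €700.00/mo: 45 payments (last €81.30); total interest €8,851.30.
Interest saved = €13,454.66 − €8,851.30 = €4,603.36.

€4,603.36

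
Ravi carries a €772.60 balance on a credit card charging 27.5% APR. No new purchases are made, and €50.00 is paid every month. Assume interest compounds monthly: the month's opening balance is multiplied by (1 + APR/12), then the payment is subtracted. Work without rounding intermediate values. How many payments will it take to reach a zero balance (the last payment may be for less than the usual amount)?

20 payments

Monthly rate r = 27.5%/12 = 2.29167% = 0.0229167.
Recurrence: B ← B·(1+r) − €50.00.
Month 1: interest €17.71; balance after payment €740.31.
Month 2: interest €16.97; balance after payment €707.27.
Closed form: n = −ln(1 − rB₀/P)/ln(1+r) = −ln(0.64589)/ln(1.02292) ≈ 19.292, so the balance reaches zero during payment 20.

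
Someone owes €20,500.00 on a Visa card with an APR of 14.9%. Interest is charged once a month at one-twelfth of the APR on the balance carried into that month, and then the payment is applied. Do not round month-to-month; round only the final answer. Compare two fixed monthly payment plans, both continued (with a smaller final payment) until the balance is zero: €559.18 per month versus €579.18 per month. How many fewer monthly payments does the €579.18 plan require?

3 fewer payments

Monthly rate r = 14.9%/12 = 1.24167% = 0.0124167.
At €559.18/mo: n = ⌈−ln(1 − rB₀/P)/ln(1+r)⌉ = 50 payments (last €121.83); total interest = total paid − €20,500.00 = €7,021.65.
At €579.18/mo: 47 payments (last €528.38); total interest €6,670.66.
Payments saved = 50 − 47 = 3.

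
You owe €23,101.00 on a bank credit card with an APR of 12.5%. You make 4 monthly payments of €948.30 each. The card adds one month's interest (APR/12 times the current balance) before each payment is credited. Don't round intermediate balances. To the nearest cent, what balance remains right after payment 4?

€20,225.80

Monthly rate r = 12.5%/12 = 1.04167% = 0.0104167.
Each month: B ← B·(1+r) − €948.30.
Month 1: interest €240.64; balance after payment €22,393.34.
Month 2: interest €233.26; balance after payment €21,678.30.
Month 3: interest €225.82; balance after payment €20,955.81.
Month 4: interest €218.29; balance after payment €20,225.80.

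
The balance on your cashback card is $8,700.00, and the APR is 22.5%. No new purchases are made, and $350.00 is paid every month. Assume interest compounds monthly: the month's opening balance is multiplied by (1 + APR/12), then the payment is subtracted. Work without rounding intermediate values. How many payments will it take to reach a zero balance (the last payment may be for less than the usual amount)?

Monthly rate r = 22.5%/12 = 1.875% = 0.01875.
Recurrence: B ← B·(1+r) − $350.00.
Month 1: interest $163.12; balance after payment $8,513.12.
Month 2: interest $159.62; balance after payment $8,322.75.
Closed form: n = −ln(1 − rB₀/P)/ln(1+r) = −ln(0.53393)/ln(1.01875) ≈ 33.779, so the balance reaches zero during payment 34.

34 payments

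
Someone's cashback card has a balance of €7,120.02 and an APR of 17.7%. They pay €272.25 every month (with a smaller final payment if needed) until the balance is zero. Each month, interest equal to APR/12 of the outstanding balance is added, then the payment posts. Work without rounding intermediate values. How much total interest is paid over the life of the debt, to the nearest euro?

Monthly rate r = 17.7%/12 = 1.475% = 0.01475.
Payoff takes n = ⌈−ln(1 − rB₀/P)/ln(1+r)⌉ = ⌈33.284⌉ = 34 payments; the last is €77.70.
Total paid = 33·€272.25 + €77.70 = €9,061.95.
Total interest = total paid − principal = €9,061.95 − €7,120.02 = €1,941.93.

€1,942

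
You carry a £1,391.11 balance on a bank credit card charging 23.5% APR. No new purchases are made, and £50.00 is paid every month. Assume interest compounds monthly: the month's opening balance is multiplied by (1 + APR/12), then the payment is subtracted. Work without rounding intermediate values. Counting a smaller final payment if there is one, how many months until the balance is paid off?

41 payments

Monthly rate r = 23.5%/12 = 1.95833% = 0.0195833.
Recurrence: B ← B·(1+r) − £50.00.
Month 1: interest £27.24; balance after payment £1,368.35.
Month 2: interest £26.80; balance after payment £1,345.15.
Closed form: n = −ln(1 − rB₀/P)/ln(1+r) = −ln(0.45515)/ln(1.01958) ≈ 40.586, so the balance reaches zero during payment 41.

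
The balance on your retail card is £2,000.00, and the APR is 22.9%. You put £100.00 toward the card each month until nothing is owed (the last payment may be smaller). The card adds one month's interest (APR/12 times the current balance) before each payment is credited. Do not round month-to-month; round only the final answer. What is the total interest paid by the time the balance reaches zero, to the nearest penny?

Monthly rate r = 22.9%/12 = 1.90833% = 0.0190833.
Payoff takes n = ⌈−ln(1 − rB₀/P)/ln(1+r)⌉ = ⌈25.431⌉ = 26 payments; the last is £43.29.
Total paid = 25·£100.00 + £43.29 = £2,543.29.
Total interest = total paid − principal = £2,543.29 − £2,000.00 = £543.29.

£543.29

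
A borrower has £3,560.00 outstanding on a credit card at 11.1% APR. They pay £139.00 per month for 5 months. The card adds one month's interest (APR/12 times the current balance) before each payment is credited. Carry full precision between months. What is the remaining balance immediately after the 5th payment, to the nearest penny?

Monthly rate r = 11.1%/12 = 0.925% = 0.00925.
Each month: B ← B·(1+r) − £139.00.
Month 1: interest £32.93; balance after payment £3,453.93.
Month 2: interest £31.95; balance after payment £3,346.88.
Month 3: interest £30.96; balance after payment £3,238.84.
Month 4: interest £29.96; balance after payment £3,129.80.
Month 5: interest £28.95; balance after payment £3,019.75.

£3,019.75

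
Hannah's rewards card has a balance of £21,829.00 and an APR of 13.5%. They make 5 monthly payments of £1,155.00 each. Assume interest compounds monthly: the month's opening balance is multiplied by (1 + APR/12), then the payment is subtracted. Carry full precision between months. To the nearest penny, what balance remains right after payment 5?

Monthly rate r = 13.5%/12 = 1.125% = 0.01125.
Each month: B ← B·(1+r) − £1,155.00.
Month 1: interest £245.58; balance after payment £20,919.58.
Month 2: interest £235.35; balance after payment £19,999.92.
Month 3: interest £225.00; balance after payment £19,069.92.
Month 4: interest £214.54; balance after payment £18,129.46.
Month 5: interest £203.96; balance after payment £17,178.41.

£17,178.41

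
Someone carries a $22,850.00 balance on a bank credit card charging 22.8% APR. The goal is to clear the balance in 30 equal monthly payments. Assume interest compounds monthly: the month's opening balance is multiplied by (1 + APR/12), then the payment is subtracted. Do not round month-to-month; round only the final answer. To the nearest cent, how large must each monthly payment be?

$1,006.28

Monthly rate r = 22.8%/12 = 1.9% = 0.019.
Level-payment amortization: P = B₀·r / (1 − (1+r)^(−n)) = 22850.00·0.019 / (1 − 1.019^(−30)).
Denominator 1 − (1+r)^(−30) = 0.431442386.
P = 434.15 / 0.431442386 ≈ 1006.28.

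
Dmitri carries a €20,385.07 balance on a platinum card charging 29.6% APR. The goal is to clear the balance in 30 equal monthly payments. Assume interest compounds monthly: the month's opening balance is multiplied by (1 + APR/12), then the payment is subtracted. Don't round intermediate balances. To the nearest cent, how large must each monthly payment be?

€969.63

Monthly rate r = 29.6%/12 = 2.46667% = 0.0246667.
Level-payment amortization: P = B₀·r / (1 − (1+r)^(−n)) = 20385.07·0.0246667 / (1 − 1.02467^(−30)).
Denominator 1 − (1+r)^(−30) = 0.51858264.
P = 502.832 / 0.51858264 ≈ 969.63.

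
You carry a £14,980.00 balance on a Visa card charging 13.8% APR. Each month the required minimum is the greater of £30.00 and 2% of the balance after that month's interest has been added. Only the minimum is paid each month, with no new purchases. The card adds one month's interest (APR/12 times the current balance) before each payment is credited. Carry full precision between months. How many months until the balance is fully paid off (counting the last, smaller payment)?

Monthly rate r = 13.8%/12 = 1.15% = 0.0115.
While 2% of the post-interest balance exceeds £30.00, each month B ← (B·(1+r))·(1 − 0.02), i.e. B shrinks by the factor (1+r)·0.98 = 0.99127.
This holds for months 1–264. Entering month 265 the balance is £1,479.76; 2% of the post-interest balance is now below £30.00, so the flat £30.00 minimum applies from here.
From month 265 a fixed £30.00 at rate r clears £1,479.76 in 74 more payments. Total: 264 + 74 = 338 months.

338 months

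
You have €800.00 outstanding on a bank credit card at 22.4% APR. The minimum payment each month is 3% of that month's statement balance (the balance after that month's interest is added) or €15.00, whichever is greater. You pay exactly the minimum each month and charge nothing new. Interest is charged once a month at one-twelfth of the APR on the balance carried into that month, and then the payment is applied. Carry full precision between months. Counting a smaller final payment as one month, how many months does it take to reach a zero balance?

Monthly rate r = 22.4%/12 = 1.86667% = 0.0186667.
While 3% of the post-interest balance exceeds €15.00, each month B ← (B·(1+r))·(1 − 0.03), i.e. B shrinks by the factor (1+r)·0.97 = 0.98811.
This holds for months 1–41. Entering month 42 the balance is €489.83; 3% of the post-interest balance is now below €15.00, so the flat €15.00 minimum applies from here.
From month 42 a fixed €15.00 at rate r clears €489.83 in 51 more payments. Total: 41 + 51 = 92 months.

92 months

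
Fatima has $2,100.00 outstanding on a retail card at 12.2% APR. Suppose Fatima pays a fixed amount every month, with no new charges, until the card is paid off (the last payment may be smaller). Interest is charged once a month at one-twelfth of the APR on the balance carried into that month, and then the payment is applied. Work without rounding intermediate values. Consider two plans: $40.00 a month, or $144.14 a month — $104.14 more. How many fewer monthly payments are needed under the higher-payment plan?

Monthly rate r = 12.2%/12 = 1.01667% = 0.0101667.
At $40.00/mo: n = ⌈−ln(1 − rB₀/P)/ln(1+r)⌉ = 76 payments (last $17.38); total interest = total paid − $2,100.00 = $917.38.
At $144.14/mo: 16 payments (last $122.35); total interest $184.45.
Payments saved = 76 − 16 = 60.

60 fewer payments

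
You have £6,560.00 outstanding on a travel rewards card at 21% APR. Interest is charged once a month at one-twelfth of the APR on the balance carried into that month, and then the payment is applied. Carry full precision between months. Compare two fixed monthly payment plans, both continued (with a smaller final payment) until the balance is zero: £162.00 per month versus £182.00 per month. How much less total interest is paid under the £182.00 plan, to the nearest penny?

£1,062.98

Monthly rate r = 21%/12 = 1.75% = 0.0175.
At £162.00/mo: n = ⌈−ln(1 − rB₀/P)/ln(1+r)⌉ = 72 payments (last £13.64); total interest = total paid − £6,560.00 = £4,955.64.
At £182.00/mo: 58 payments (last £78.66); total interest £3,892.66.
Interest saved = £4,955.64 − £3,892.66 = £1,062.98.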